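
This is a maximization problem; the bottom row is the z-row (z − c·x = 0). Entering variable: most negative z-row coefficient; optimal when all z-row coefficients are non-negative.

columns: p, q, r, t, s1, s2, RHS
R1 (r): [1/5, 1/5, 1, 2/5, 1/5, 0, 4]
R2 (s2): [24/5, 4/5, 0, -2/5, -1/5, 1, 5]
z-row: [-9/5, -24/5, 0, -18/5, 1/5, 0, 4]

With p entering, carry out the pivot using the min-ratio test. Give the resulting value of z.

47/8

Ratio test on column p — row 1: 4/(1/5) = 20; row 2: 5/(24/5) = 25/24. Minimum is 25/24 at row 2 (s2 leaves); pivot element 24/5.
Pivot on row 2; the z-row RHS becomes 4 − (-9/5)·(25/24) = 47/8.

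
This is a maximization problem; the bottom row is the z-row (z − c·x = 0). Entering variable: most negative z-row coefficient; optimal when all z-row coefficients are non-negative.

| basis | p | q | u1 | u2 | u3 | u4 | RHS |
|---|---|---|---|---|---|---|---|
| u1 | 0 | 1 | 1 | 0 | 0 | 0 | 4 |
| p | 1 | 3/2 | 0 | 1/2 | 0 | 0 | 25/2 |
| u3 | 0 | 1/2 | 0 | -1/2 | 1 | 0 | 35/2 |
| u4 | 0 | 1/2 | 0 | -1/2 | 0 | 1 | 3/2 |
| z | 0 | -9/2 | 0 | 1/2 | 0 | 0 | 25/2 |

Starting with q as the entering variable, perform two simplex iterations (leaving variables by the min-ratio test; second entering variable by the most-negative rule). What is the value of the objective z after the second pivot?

30

Ratio test on column q — row 1: 4/1 = 4; row 2: (25/2)/(3/2) = 25/3; row 3: (35/2)/(1/2) = 35; row 4: (3/2)/(1/2) = 3. Minimum is 3 at row 4 (u4 leaves); pivot element 1/2.
Pivot on row 4; the z-row RHS becomes 25/2 − (-9/2)·3 = 26.
Next entering variable (most negative z-row entry -4): u2.
Ratio test on column u2 — row 1: 1/1 = 1; row 2: 8/2 = 4; row 3: entry 0 ≤ 0; row 4: entry -1 ≤ 0. Minimum is 1 at row 1 (u1 leaves); pivot element 1.
After the second pivot the z-row RHS is 26 − (-4)·1 = 30.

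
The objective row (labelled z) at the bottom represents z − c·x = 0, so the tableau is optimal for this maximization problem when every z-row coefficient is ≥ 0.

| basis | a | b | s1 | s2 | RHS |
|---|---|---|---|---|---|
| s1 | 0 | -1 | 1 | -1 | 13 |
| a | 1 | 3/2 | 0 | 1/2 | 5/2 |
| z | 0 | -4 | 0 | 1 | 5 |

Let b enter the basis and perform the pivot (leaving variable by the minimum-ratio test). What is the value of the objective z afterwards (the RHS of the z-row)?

35/3

Ratio test on column b — row 1: entry -1 ≤ 0; row 2: (5/2)/(3/2) = 5/3. Minimum is 5/3 at row 2 (a leaves); pivot element 3/2.
Pivot on row 2; the z-row RHS becomes 5 − (-4)·(5/3) = 35/3.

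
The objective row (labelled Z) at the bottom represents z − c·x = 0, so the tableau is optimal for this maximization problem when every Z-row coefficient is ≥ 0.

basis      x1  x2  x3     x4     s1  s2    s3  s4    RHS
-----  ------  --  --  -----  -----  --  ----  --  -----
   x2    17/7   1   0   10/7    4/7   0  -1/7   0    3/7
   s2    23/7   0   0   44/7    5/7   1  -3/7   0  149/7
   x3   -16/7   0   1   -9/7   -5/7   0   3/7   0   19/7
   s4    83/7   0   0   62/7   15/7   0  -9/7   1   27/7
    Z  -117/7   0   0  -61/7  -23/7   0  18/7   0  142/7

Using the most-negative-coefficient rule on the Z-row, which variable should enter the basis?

x1

Negative Z-row entries: x1: -117/7, x4: -61/7, s1: -23/7.
The most negative is -117/7 in column x1, so x1 enters.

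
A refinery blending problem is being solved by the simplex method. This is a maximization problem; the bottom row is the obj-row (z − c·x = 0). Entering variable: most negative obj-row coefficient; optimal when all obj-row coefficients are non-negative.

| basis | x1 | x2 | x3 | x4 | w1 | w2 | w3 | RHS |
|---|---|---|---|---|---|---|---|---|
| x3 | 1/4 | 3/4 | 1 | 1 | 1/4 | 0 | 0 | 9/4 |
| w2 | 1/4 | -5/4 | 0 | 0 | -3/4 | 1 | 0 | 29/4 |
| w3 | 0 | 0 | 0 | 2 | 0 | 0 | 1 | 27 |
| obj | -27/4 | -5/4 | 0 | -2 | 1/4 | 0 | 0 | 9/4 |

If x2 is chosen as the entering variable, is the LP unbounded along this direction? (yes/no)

no

Column x2 has positive entries in row(s) 1, so the ratio test bounds it — not unbounded.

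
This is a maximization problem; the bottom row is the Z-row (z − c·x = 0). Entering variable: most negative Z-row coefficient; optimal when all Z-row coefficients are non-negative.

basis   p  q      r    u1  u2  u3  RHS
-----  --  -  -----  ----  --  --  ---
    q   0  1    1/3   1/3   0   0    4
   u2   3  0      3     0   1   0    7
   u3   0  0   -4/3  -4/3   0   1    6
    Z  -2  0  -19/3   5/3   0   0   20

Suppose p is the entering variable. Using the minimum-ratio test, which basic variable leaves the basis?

Column p entries and ratios — q: 0 ≤ 0, skip; u2: 7/3 = 7/3; u3: 0 ≤ 0, skip.
Smallest ratio is 7/3 in the row of u2, so u2 leaves.

u2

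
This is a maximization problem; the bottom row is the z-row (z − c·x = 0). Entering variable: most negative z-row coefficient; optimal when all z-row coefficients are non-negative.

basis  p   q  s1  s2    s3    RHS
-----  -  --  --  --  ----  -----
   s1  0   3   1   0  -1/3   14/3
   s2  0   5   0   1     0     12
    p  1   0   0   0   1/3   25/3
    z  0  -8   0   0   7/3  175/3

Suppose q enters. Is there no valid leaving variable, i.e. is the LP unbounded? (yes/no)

Column q has positive entries in row(s) 1, 2, so the ratio test bounds it — not unbounded.

no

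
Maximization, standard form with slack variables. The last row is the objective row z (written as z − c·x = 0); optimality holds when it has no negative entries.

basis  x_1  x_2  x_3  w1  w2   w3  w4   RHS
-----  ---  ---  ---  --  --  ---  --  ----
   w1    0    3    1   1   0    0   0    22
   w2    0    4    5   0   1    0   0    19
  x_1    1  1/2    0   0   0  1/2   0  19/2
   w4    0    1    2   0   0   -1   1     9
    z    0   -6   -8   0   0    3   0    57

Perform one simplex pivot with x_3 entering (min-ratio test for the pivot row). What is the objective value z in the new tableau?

437/5

Ratio test on column x_3 — row 1: 22/1 = 22; row 2: 19/5 = 19/5; row 3: entry 0 ≤ 0; row 4: 9/2 = 9/2. Minimum is 19/5 at row 2 (w2 leaves); pivot element 5.
Pivot on row 2; the z-row RHS becomes 57 − (-8)·(19/5) = 437/5.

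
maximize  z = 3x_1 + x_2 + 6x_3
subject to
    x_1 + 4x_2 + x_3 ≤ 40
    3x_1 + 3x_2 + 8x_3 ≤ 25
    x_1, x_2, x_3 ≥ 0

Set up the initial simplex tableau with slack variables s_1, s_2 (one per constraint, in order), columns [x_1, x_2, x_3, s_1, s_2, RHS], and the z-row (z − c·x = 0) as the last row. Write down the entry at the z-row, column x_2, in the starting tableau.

-1

The z-row carries the negated objective coefficients: the x_2 entry is -1.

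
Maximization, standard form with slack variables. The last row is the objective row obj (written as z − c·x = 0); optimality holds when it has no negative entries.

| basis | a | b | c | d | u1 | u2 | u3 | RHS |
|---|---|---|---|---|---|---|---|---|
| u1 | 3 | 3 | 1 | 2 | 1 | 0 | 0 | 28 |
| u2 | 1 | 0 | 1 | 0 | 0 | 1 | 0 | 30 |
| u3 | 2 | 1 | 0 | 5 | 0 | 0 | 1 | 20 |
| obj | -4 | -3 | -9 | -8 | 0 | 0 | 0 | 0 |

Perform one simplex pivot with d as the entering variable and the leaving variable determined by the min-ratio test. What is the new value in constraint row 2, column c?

Ratio test on column d — row 1: 28/2 = 14; row 2: entry 0 ≤ 0; row 3: 20/5 = 4. Minimum is 4 at row 3 (u3 leaves); pivot element 5.
Divide row 3 by 5; eliminate column d from the other rows.
Row 2 update in column c: 1 − 0·0 = 1.

1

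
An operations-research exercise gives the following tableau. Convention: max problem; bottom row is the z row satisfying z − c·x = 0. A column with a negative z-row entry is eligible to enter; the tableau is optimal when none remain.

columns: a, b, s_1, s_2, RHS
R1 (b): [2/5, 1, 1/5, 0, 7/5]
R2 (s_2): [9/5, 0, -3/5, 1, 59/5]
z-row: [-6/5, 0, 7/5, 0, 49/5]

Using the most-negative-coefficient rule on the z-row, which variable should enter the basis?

Negative z-row entries: a: -6/5.
The most negative is -6/5 in column a, so a enters.

a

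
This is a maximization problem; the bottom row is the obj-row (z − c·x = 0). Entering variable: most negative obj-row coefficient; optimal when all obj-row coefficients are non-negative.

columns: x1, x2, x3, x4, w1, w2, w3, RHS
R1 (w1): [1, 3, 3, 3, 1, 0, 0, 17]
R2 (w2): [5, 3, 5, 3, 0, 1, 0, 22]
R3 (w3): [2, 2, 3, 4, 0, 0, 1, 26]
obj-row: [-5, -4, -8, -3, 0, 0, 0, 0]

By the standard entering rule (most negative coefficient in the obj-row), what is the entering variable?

Negative obj-row entries: x1: -5, x2: -4, x3: -8, x4: -3.
The most negative is -8 in column x3, so x3 enters.

x3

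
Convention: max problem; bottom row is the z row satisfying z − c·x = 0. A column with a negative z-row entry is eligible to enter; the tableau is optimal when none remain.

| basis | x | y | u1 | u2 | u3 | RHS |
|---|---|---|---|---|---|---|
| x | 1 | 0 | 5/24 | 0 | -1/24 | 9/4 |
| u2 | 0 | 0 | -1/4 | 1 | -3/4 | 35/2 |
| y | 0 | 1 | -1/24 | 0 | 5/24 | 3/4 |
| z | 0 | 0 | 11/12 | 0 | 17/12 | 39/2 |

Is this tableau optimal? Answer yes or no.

Every z-row coefficient is ≥ 0, so the tableau is optimal.

yes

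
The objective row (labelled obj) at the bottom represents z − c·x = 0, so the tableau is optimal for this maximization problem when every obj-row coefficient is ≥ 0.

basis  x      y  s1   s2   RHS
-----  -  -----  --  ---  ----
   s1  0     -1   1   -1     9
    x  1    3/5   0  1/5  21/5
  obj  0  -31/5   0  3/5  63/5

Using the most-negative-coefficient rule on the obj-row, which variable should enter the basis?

Negative obj-row entries: y: -31/5.
The most negative is -31/5 in column y, so y enters.

y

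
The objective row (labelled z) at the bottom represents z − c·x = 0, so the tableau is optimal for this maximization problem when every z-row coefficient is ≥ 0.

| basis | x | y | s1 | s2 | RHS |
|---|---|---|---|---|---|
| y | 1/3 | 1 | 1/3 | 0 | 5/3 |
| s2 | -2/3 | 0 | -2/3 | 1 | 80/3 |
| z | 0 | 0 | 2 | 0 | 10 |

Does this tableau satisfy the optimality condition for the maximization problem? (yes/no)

Every z-row coefficient is ≥ 0, so the tableau is optimal.

yes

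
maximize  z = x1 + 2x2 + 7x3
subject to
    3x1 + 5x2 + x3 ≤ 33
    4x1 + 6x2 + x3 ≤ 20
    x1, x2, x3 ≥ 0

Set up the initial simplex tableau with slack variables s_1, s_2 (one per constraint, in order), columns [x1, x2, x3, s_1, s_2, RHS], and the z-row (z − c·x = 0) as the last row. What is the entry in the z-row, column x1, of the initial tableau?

The z-row carries the negated objective coefficients: the x1 entry is -1.

-1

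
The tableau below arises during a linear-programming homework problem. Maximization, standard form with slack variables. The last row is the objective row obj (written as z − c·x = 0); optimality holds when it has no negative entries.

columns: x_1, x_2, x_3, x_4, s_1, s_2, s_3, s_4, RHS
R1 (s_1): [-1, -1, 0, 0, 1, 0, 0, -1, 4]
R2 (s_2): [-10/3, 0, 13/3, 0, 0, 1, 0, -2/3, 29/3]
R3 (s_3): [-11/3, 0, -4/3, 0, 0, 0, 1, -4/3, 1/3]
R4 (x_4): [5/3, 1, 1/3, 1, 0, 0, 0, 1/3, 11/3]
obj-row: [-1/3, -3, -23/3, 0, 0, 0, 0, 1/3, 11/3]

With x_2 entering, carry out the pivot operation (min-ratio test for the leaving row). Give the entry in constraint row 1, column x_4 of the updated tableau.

Ratio test on column x_2 — row 1: entry -1 ≤ 0; row 2: entry 0 ≤ 0; row 3: entry 0 ≤ 0; row 4: (11/3)/1 = 11/3. Minimum is 11/3 at row 4 (x_4 leaves); pivot element 1.
Divide row 4 by 1; eliminate column x_2 from the other rows.
Row 1 update in column x_4: 0 − (-1)·1 = 1.

1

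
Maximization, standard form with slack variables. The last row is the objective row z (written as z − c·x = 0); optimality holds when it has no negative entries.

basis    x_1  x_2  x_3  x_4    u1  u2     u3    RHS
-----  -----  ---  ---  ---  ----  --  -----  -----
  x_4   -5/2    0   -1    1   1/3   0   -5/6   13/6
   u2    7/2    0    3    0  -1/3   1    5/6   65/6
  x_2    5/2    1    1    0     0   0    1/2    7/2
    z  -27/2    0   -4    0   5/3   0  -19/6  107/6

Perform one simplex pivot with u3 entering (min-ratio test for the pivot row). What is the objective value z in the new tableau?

40

Ratio test on column u3 — row 1: entry -5/6 ≤ 0; row 2: (65/6)/(5/6) = 13; row 3: (7/2)/(1/2) = 7. Minimum is 7 at row 3 (x_2 leaves); pivot element 1/2.
Pivot on row 3; the z-row RHS becomes 107/6 − (-19/6)·7 = 40.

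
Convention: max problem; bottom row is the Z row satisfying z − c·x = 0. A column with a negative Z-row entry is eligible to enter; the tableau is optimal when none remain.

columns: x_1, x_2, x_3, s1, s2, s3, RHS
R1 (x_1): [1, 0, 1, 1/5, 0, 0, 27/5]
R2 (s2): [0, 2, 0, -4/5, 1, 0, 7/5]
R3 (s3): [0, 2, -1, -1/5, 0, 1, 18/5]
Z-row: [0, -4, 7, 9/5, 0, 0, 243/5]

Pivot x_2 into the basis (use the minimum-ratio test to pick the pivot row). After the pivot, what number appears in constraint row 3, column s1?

Ratio test on column x_2 — row 1: entry 0 ≤ 0; row 2: (7/5)/2 = 7/10; row 3: (18/5)/2 = 9/5. Minimum is 7/10 at row 2 (s2 leaves); pivot element 2.
Divide row 2 by 2; eliminate column x_2 from the other rows.
Row 3 update in column s1: -1/5 − 2·(-2/5) = 3/5.

3/5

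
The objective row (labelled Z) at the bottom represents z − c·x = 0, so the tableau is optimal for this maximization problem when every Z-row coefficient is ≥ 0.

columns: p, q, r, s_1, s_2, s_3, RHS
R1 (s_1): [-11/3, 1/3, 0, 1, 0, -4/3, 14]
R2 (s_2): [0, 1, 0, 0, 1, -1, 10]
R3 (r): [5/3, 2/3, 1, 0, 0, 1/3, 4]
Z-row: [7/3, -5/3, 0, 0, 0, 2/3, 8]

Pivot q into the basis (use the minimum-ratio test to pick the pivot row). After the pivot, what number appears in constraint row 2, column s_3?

Ratio test on column q — row 1: 14/(1/3) = 42; row 2: 10/1 = 10; row 3: 4/(2/3) = 6. Minimum is 6 at row 3 (r leaves); pivot element 2/3.
Divide row 3 by 2/3; eliminate column q from the other rows.
Row 2 update in column s_3: -1 − 1·(1/2) = -3/2.

-3/2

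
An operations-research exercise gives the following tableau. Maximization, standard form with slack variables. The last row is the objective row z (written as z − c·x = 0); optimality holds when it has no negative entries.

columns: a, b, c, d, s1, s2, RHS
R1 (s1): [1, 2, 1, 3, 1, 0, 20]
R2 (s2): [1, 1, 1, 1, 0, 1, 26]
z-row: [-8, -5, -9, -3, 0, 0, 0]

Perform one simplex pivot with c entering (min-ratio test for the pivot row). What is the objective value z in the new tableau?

180

Ratio test on column c — row 1: 20/1 = 20; row 2: 26/1 = 26. Minimum is 20 at row 1 (s1 leaves); pivot element 1.
Pivot on row 1; the z-row RHS becomes 0 − (-9)·20 = 180.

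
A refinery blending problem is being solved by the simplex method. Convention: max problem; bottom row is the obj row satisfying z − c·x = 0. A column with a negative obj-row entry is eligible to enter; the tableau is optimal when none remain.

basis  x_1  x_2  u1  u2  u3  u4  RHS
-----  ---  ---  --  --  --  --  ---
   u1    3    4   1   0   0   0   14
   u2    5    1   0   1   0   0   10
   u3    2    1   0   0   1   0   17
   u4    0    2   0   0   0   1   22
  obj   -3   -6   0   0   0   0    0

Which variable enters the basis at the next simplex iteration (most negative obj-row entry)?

Negative obj-row entries: x_1: -3, x_2: -6.
The most negative is -6 in column x_2, so x_2 enters.

x_2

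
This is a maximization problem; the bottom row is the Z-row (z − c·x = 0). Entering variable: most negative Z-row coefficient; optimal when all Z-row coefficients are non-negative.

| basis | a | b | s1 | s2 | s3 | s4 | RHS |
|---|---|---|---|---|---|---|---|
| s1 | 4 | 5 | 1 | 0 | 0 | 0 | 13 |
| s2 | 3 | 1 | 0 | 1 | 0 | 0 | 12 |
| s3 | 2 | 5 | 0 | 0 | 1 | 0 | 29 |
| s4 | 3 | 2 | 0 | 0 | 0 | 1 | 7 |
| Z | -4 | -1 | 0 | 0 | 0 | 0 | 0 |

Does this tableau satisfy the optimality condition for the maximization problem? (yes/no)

The Z-row has a negative entry -4 in column a, so it is not optimal.

no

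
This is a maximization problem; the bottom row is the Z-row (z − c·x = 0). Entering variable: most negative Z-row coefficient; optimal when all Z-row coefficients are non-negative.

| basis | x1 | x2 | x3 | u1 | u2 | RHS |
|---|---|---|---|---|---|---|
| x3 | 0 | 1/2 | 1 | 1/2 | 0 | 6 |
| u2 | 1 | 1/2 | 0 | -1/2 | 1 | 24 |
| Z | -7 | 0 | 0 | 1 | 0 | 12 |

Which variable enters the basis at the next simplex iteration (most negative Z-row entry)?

x1

Negative Z-row entries: x1: -7.
The most negative is -7 in column x1, so x1 enters.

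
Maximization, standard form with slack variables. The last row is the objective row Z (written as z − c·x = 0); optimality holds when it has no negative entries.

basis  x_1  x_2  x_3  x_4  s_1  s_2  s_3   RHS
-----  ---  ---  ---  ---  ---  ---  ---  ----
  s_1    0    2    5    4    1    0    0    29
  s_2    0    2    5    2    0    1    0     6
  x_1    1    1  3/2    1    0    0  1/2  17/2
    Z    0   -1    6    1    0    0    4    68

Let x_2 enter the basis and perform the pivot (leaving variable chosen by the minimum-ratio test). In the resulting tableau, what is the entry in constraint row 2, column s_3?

Ratio test on column x_2 — row 1: 29/2 = 29/2; row 2: 6/2 = 3; row 3: (17/2)/1 = 17/2. Minimum is 3 at row 2 (s_2 leaves); pivot element 2.
Divide row 2 by 2; eliminate column x_2 from the other rows.
In the new row 2, the s_3 entry is the old entry divided by the pivot: 0/2 = 0.

0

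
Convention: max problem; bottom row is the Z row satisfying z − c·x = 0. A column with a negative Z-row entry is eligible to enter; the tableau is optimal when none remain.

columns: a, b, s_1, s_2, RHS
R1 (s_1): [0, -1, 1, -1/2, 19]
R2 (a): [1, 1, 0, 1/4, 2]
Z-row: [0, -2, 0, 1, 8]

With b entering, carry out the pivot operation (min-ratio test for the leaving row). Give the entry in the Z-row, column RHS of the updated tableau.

12

Ratio test on column b — row 1: entry -1 ≤ 0; row 2: 2/1 = 2. Minimum is 2 at row 2 (a leaves); pivot element 1.
Divide row 2 by 1; eliminate column b from the other rows.
Z-row update in column RHS: 8 − (-2)·2 = 12.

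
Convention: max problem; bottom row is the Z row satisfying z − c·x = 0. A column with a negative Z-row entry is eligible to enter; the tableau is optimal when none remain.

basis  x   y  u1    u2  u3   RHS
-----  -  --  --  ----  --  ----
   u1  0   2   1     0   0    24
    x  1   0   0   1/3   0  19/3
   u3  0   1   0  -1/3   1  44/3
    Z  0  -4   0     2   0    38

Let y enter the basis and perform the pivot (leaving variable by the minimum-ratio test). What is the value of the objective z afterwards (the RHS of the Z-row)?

86

Ratio test on column y — row 1: 24/2 = 12; row 2: entry 0 ≤ 0; row 3: (44/3)/1 = 44/3. Minimum is 12 at row 1 (u1 leaves); pivot element 2.
Pivot on row 1; the Z-row RHS becomes 38 − (-4)·12 = 86.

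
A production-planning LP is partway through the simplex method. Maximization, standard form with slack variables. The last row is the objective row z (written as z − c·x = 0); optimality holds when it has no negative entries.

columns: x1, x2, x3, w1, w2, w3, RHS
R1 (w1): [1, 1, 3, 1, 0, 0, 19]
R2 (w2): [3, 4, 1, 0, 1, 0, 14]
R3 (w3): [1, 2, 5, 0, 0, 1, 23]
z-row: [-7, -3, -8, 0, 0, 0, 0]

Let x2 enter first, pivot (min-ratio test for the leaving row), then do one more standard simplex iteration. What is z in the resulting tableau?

Ratio test on column x2 — row 1: 19/1 = 19; row 2: 14/4 = 7/2; row 3: 23/2 = 23/2. Minimum is 7/2 at row 2 (w2 leaves); pivot element 4.
Pivot on row 2; the z-row RHS becomes 0 − (-3)·(7/2) = 21/2.
Next entering variable (most negative z-row entry -29/4): x3.
Ratio test on column x3 — row 1: (31/2)/(11/4) = 62/11; row 2: (7/2)/(1/4) = 14; row 3: 16/(9/2) = 32/9. Minimum is 32/9 at row 3 (w3 leaves); pivot element 9/2.
After the second pivot the z-row RHS is 21/2 − (-29/4)·(32/9) = 653/18.

653/18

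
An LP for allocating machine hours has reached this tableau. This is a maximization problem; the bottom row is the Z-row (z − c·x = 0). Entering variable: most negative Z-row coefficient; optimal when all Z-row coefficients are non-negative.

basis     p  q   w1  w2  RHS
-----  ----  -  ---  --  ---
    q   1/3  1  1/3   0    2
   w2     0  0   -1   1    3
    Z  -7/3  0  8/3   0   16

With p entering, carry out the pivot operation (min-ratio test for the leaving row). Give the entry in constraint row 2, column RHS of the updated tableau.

3

Ratio test on column p — row 1: 2/(1/3) = 6; row 2: entry 0 ≤ 0. Minimum is 6 at row 1 (q leaves); pivot element 1/3.
Divide row 1 by 1/3; eliminate column p from the other rows.
Row 2 update in column RHS: 3 − 0·6 = 3.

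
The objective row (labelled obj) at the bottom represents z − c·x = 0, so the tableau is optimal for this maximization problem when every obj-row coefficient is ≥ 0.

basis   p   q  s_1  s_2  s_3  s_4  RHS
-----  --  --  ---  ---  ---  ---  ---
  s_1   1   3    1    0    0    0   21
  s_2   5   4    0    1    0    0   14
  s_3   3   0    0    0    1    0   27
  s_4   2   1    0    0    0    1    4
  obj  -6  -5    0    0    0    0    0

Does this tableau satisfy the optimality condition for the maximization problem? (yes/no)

The obj-row has a negative entry -6 in column p, so it is not optimal.

no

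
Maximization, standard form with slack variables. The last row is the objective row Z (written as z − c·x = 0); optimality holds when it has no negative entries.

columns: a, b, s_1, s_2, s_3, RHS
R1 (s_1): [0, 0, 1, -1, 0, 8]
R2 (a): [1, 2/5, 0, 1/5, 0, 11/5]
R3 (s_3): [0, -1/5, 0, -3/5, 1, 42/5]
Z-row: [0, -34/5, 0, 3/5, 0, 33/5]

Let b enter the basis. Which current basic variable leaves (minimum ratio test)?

Column b entries and ratios — s_1: 0 ≤ 0, skip; a: (11/5)/(2/5) = 11/2; s_3: -1/5 ≤ 0, skip.
Smallest ratio is 11/2 in the row of a, so a leaves.

a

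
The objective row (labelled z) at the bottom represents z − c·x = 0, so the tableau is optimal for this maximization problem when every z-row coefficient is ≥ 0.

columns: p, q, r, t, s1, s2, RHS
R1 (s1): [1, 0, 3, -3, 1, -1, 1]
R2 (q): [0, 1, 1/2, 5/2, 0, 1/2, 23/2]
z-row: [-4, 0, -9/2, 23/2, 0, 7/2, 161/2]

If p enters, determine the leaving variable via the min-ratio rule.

Column p entries and ratios — s1: 1/1 = 1; q: 0 ≤ 0, skip.
Smallest ratio is 1 in the row of s1, so s1 leaves.

s1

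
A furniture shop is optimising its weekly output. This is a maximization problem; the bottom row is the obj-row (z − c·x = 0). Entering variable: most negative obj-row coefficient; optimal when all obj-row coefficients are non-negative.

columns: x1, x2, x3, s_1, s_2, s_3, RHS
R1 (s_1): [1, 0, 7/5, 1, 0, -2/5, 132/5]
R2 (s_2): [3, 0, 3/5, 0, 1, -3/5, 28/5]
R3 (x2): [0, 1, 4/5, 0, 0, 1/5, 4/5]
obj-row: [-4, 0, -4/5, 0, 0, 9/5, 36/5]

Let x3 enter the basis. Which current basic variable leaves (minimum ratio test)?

x2

Column x3 entries and ratios — s_1: (132/5)/(7/5) = 132/7; s_2: (28/5)/(3/5) = 28/3; x2: (4/5)/(4/5) = 1.
Smallest ratio is 1 in the row of x2, so x2 leaves.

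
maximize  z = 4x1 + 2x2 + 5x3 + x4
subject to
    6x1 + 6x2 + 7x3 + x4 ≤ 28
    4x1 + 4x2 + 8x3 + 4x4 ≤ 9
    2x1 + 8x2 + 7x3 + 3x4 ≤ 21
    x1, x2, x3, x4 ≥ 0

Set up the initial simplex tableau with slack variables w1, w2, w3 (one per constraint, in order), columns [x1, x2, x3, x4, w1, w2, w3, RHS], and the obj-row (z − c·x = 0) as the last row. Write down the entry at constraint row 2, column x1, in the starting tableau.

Constraint 2 has coefficient 4 on x1.

4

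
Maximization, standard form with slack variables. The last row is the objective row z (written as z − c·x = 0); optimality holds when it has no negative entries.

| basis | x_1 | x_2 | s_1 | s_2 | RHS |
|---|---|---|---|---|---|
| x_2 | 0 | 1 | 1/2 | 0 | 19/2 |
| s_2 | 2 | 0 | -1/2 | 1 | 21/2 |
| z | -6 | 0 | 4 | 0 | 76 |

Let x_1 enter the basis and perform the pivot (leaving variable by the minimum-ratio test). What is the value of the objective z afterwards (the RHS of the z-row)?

Ratio test on column x_1 — row 1: entry 0 ≤ 0; row 2: (21/2)/2 = 21/4. Minimum is 21/4 at row 2 (s_2 leaves); pivot element 2.
Pivot on row 2; the z-row RHS becomes 76 − (-6)·(21/4) = 215/2.

215/2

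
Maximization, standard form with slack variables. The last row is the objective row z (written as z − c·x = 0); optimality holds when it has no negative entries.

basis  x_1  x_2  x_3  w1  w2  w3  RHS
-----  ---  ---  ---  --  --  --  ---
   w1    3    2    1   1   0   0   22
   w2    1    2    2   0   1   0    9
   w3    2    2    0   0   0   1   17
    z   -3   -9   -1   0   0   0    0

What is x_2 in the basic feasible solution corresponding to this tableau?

x_2 is not in the basis, so in the current basic feasible solution x_2 = 0.

0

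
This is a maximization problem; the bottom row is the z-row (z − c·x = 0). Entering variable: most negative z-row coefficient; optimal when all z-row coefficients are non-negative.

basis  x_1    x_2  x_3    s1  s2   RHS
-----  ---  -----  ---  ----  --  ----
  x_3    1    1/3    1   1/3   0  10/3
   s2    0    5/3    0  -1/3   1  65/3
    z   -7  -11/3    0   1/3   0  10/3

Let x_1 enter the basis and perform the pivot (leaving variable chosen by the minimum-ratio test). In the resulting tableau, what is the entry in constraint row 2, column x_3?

0

Ratio test on column x_1 — row 1: (10/3)/1 = 10/3; row 2: entry 0 ≤ 0. Minimum is 10/3 at row 1 (x_3 leaves); pivot element 1.
Divide row 1 by 1; eliminate column x_1 from the other rows.
Row 2 update in column x_3: 0 − 0·1 = 0.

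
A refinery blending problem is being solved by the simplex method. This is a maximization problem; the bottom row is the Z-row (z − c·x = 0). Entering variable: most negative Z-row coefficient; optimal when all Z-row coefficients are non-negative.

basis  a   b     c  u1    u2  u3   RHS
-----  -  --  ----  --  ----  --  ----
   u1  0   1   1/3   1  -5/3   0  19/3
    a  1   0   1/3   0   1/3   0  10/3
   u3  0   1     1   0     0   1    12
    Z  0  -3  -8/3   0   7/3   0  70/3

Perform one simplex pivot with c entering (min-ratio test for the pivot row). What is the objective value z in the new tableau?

Ratio test on column c — row 1: (19/3)/(1/3) = 19; row 2: (10/3)/(1/3) = 10; row 3: 12/1 = 12. Minimum is 10 at row 2 (a leaves); pivot element 1/3.
Pivot on row 2; the Z-row RHS becomes 70/3 − (-8/3)·10 = 50.

50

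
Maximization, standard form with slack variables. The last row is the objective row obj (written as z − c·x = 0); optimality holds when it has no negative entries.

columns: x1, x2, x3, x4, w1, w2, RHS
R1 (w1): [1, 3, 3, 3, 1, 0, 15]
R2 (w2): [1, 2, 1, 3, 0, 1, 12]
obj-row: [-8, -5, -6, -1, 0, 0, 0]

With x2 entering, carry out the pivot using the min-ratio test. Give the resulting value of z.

Ratio test on column x2 — row 1: 15/3 = 5; row 2: 12/2 = 6. Minimum is 5 at row 1 (w1 leaves); pivot element 3.
Pivot on row 1; the obj-row RHS becomes 0 − (-5)·5 = 25.

25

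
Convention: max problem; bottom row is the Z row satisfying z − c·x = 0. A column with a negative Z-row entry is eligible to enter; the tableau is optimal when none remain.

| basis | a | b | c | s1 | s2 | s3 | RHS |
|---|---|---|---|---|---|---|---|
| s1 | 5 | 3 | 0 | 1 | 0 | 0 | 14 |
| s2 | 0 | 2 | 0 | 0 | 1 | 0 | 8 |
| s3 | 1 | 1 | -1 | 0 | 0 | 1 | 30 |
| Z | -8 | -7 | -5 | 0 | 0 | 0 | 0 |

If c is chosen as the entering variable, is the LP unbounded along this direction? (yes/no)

Every constraint-row entry in column c is ≤ 0, so increasing c is unbounded.

yes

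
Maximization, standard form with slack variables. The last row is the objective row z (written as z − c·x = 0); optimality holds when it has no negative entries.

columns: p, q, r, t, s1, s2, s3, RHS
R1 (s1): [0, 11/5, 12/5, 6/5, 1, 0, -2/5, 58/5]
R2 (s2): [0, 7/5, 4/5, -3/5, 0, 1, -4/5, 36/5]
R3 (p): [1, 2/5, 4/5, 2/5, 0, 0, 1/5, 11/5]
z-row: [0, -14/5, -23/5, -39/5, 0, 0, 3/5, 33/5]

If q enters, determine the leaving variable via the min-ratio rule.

Column q entries and ratios — s1: (58/5)/(11/5) = 58/11; s2: (36/5)/(7/5) = 36/7; p: (11/5)/(2/5) = 11/2.
Smallest ratio is 36/7 in the row of s2, so s2 leaves.

s2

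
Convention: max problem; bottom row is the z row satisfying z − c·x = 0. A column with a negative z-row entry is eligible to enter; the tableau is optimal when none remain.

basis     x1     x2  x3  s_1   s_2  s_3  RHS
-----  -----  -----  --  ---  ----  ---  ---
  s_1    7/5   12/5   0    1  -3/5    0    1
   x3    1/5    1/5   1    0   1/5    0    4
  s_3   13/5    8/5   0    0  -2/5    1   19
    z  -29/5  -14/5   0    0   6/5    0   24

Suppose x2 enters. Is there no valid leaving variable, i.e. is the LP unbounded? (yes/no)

no

Column x2 has positive entries in row(s) 1, 2, 3, so the ratio test bounds it — not unbounded.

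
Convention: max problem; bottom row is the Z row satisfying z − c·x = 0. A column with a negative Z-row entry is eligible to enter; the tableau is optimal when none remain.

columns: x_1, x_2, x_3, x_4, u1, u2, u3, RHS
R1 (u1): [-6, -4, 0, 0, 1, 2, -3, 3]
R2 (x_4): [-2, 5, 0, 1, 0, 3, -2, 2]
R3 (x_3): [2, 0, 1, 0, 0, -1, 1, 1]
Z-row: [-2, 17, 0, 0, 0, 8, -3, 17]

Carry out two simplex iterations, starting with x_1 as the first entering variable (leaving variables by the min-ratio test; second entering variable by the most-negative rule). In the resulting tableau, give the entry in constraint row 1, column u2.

Ratio test on column x_1 — row 1: entry -6 ≤ 0; row 2: entry -2 ≤ 0; row 3: 1/2 = 1/2. Minimum is 1/2 at row 3 (x_3 leaves); pivot element 2.
Divide row 3 by 2; eliminate column x_1 from the other rows.
Second iteration: most negative Z-row entry is -2 in column u3, so u3 enters.
Ratio test on column u3 — row 1: entry 0 ≤ 0; row 2: entry -1 ≤ 0; row 3: (1/2)/(1/2) = 1. Minimum is 1 at row 3 (x_1 leaves); pivot element 1/2.
Divide row 3 by 1/2; eliminate column u3 from the other rows.
After both pivots, the entry at constraint row 1, column u2 is -1.

-1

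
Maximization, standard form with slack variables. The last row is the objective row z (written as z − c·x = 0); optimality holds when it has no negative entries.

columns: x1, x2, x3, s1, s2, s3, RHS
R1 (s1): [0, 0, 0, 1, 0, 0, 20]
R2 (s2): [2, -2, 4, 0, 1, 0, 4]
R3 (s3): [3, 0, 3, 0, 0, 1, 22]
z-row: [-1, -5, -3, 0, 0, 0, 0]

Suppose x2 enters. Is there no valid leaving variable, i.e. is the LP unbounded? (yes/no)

Every constraint-row entry in column x2 is ≤ 0, so increasing x2 is unbounded.

yes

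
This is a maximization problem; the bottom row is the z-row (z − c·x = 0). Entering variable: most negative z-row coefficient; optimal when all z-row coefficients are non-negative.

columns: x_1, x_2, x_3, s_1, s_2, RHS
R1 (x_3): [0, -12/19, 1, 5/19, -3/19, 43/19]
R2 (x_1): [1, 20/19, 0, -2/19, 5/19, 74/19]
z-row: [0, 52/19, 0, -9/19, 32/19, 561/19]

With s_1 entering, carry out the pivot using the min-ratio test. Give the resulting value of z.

Ratio test on column s_1 — row 1: (43/19)/(5/19) = 43/5; row 2: entry -2/19 ≤ 0. Minimum is 43/5 at row 1 (x_3 leaves); pivot element 5/19.
Pivot on row 1; the z-row RHS becomes 561/19 − (-9/19)·(43/5) = 168/5.

168/5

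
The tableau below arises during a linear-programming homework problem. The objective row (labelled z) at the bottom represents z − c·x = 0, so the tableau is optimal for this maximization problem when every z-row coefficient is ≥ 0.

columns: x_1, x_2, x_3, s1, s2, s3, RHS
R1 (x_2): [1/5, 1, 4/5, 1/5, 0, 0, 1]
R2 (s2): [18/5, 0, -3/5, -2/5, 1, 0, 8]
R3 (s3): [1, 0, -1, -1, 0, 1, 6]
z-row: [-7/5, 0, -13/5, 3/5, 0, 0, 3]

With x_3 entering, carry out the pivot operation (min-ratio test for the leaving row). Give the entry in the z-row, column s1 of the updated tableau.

Ratio test on column x_3 — row 1: 1/(4/5) = 5/4; row 2: entry -3/5 ≤ 0; row 3: entry -1 ≤ 0. Minimum is 5/4 at row 1 (x_2 leaves); pivot element 4/5.
Divide row 1 by 4/5; eliminate column x_3 from the other rows.
z-row update in column s1: 3/5 − (-13/5)·(1/4) = 5/4.

5/4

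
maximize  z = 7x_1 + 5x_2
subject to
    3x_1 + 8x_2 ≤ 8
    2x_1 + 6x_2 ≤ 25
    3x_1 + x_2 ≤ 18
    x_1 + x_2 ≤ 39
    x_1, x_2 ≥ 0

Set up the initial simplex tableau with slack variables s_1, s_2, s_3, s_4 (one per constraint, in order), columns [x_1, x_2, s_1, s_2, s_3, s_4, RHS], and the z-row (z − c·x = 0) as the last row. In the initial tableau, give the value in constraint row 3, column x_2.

1

Constraint 3 has coefficient 1 on x_2.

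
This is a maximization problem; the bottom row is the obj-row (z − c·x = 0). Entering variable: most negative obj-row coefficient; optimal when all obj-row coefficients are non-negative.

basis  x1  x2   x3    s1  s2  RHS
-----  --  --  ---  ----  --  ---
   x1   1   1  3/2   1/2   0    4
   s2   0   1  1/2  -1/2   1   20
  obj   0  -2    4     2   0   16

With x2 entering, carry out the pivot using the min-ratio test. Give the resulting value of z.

24

Ratio test on column x2 — row 1: 4/1 = 4; row 2: 20/1 = 20. Minimum is 4 at row 1 (x1 leaves); pivot element 1.
Pivot on row 1; the obj-row RHS becomes 16 − (-2)·4 = 24.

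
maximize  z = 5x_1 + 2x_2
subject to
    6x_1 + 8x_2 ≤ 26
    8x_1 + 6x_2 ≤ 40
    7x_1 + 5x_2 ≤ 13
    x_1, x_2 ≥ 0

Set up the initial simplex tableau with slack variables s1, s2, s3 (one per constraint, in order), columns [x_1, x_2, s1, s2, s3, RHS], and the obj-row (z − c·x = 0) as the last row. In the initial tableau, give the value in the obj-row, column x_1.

The obj-row carries the negated objective coefficients: the x_1 entry is -5.

-5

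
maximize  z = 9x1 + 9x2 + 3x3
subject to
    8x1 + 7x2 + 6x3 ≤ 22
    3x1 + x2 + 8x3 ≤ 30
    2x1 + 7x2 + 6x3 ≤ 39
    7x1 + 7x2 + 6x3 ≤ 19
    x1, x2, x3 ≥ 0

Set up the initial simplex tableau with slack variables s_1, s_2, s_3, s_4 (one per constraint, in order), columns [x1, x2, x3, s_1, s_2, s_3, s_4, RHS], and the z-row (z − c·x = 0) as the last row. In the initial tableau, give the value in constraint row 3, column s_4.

0

Slack s_4 belongs to constraint 4; its column is the unit vector e_4, so the entry in row 3 is 0.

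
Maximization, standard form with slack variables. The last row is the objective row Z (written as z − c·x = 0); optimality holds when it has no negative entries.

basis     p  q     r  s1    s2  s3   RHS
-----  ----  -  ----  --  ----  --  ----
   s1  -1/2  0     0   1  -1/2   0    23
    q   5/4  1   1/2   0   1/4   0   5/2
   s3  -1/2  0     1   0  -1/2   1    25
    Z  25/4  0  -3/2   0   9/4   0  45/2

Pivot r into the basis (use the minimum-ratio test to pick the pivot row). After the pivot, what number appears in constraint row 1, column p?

-1/2

Ratio test on column r — row 1: entry 0 ≤ 0; row 2: (5/2)/(1/2) = 5; row 3: 25/1 = 25. Minimum is 5 at row 2 (q leaves); pivot element 1/2.
Divide row 2 by 1/2; eliminate column r from the other rows.
Row 1 update in column p: -1/2 − 0·(5/2) = -1/2.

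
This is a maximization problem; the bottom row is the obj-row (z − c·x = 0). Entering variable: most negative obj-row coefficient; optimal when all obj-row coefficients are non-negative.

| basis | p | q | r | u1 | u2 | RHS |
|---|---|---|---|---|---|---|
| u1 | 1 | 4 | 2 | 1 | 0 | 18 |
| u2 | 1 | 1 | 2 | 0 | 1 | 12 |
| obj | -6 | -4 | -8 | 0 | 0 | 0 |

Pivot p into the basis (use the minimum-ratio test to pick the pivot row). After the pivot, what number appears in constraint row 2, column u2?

Ratio test on column p — row 1: 18/1 = 18; row 2: 12/1 = 12. Minimum is 12 at row 2 (u2 leaves); pivot element 1.
Divide row 2 by 1; eliminate column p from the other rows.
In the new row 2, the u2 entry is the old entry divided by the pivot: 1/1 = 1.

1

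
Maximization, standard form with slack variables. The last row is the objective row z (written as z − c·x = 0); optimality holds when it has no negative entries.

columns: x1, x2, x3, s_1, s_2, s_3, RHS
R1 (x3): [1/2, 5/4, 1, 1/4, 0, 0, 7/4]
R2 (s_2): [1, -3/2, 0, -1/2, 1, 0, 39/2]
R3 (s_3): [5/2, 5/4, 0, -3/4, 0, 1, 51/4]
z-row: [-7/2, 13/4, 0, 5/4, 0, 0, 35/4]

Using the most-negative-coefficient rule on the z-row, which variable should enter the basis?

Negative z-row entries: x1: -7/2.
The most negative is -7/2 in column x1, so x1 enters.

x1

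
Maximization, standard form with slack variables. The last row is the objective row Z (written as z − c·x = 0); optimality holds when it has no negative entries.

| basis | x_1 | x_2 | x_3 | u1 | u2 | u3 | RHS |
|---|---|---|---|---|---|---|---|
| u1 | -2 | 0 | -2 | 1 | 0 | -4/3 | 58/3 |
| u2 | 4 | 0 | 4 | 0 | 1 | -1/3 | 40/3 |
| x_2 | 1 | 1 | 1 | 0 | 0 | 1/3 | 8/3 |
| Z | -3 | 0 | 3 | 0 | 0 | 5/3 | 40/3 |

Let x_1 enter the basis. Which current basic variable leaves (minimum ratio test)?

x_2

Column x_1 entries and ratios — u1: -2 ≤ 0, skip; u2: (40/3)/4 = 10/3; x_2: (8/3)/1 = 8/3.
Smallest ratio is 8/3 in the row of x_2, so x_2 leaves.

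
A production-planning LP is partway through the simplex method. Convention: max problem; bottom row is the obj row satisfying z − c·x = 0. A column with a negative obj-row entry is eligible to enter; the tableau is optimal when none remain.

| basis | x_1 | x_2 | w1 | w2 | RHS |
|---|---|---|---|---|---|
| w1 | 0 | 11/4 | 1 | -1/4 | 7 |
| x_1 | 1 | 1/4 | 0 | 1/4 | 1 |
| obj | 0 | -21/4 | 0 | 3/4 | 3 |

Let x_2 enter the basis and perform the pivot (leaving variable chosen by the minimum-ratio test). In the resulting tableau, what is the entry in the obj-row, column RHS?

180/11

Ratio test on column x_2 — row 1: 7/(11/4) = 28/11; row 2: 1/(1/4) = 4. Minimum is 28/11 at row 1 (w1 leaves); pivot element 11/4.
Divide row 1 by 11/4; eliminate column x_2 from the other rows.
obj-row update in column RHS: 3 − (-21/4)·(28/11) = 180/11.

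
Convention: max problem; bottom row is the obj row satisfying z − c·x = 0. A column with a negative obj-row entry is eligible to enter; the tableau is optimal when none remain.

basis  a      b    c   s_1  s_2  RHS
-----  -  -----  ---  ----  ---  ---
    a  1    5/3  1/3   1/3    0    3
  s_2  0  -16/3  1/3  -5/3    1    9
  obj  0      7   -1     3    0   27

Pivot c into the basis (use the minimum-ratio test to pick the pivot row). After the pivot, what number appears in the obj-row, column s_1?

Ratio test on column c — row 1: 3/(1/3) = 9; row 2: 9/(1/3) = 27. Minimum is 9 at row 1 (a leaves); pivot element 1/3.
Divide row 1 by 1/3; eliminate column c from the other rows.
obj-row update in column s_1: 3 − (-1)·1 = 4.

4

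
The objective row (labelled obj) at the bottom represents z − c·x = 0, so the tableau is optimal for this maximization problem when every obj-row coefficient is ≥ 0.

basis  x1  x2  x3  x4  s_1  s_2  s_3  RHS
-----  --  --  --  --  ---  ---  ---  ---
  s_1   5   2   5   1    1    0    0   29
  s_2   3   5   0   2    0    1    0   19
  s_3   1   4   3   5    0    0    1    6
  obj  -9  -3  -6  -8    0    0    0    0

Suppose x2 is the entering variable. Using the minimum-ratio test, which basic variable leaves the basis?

s_3

Column x2 entries and ratios — s_1: 29/2 = 29/2; s_2: 19/5 = 19/5; s_3: 6/4 = 3/2.
Smallest ratio is 3/2 in the row of s_3, so s_3 leaves.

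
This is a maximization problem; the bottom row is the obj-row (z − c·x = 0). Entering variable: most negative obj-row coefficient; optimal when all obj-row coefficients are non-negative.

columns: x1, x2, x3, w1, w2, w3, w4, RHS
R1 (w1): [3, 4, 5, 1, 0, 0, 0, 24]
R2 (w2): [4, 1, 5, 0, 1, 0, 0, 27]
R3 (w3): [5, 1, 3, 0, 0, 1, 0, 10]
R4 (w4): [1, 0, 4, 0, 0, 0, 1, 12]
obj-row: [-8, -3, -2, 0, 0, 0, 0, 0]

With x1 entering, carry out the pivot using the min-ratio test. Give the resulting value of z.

16

Ratio test on column x1 — row 1: 24/3 = 8; row 2: 27/4 = 27/4; row 3: 10/5 = 2; row 4: 12/1 = 12. Minimum is 2 at row 3 (w3 leaves); pivot element 5.
Pivot on row 3; the obj-row RHS becomes 0 − (-8)·2 = 16.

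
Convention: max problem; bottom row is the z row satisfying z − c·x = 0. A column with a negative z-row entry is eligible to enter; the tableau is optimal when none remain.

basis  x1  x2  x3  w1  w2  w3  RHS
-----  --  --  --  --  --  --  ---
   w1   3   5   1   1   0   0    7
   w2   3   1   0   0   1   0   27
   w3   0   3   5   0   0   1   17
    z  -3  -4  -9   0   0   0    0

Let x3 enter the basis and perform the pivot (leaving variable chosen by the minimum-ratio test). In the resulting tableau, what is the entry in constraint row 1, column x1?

3

Ratio test on column x3 — row 1: 7/1 = 7; row 2: entry 0 ≤ 0; row 3: 17/5 = 17/5. Minimum is 17/5 at row 3 (w3 leaves); pivot element 5.
Divide row 3 by 5; eliminate column x3 from the other rows.
Row 1 update in column x1: 3 − 1·0 = 3.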